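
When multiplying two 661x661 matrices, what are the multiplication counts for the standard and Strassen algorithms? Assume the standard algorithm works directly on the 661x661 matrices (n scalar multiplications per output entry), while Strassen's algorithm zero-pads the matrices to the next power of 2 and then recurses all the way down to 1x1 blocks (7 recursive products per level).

Matrix multiplication for 661x661 matrices:

Strassen's algorithm requires power-of-2 dimensions. Pad 661x661 to 1024x1024 (next power of 2).

Standard algorithm: 661^3 = 288804781 multiplications
Strassen's algorithm: 7^(log2(1024)) = 7^10 = 282475249 multiplications
Savings: 288804781 - 282475249 = 6329532 multiplications

Standard: 288804781 multiplications (661^3). Strassen: 282475249 multiplications (7^10, after padding to 1024x1024). Strassen reduces 8 recursive multiplications to 7 at each level.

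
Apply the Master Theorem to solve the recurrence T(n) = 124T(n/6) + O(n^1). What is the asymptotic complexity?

Master Theorem for T(n) = 124T(n/6) + O(n^1):

a = 124, b = 6, c = 1
log_b(a) = log_6(124) = 2.6903

Case 1: c = 1 < log_6(124) = 2.6903
T(n) = O(n^(log_6 124))

For T(n) = 124T(n/6) + O(n^1): log_6(124) = 2.6903. This is Case 1 of the Master Theorem (c < log_b(a), work dominated by leaves), giving O(n^(log_6 124)).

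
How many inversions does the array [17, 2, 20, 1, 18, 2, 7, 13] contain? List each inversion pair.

Finding inversions in [17, 2, 20, 1, 18, 2, 7, 13]:

(0, 1): arr[0]=17 > arr[1]=2
(0, 3): arr[0]=17 > arr[3]=1
(0, 5): arr[0]=17 > arr[5]=2
(0, 6): arr[0]=17 > arr[6]=7
(0, 7): arr[0]=17 > arr[7]=13
(1, 3): arr[1]=2 > arr[3]=1
(2, 3): arr[2]=20 > arr[3]=1
(2, 4): arr[2]=20 > arr[4]=18
(2, 5): arr[2]=20 > arr[5]=2
(2, 6): arr[2]=20 > arr[6]=7
(2, 7): arr[2]=20 > arr[7]=13
(4, 5): arr[4]=18 > arr[5]=2
(4, 6): arr[4]=18 > arr[6]=7
(4, 7): arr[4]=18 > arr[7]=13

Total inversions: 14

The array has 14 inversion(s): (0,1), (0,3), (0,5), (0,6), (0,7), (1,3), (2,3), (2,4), (2,5), (2,6), (2,7), (4,5), (4,6), (4,7). Each pair (i,j) satisfies i < j and arr[i] > arr[j].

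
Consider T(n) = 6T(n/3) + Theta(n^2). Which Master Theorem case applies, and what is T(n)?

Master Theorem for T(n) = 6T(n/3) + O(n^2):

a = 6, b = 3, c = 2
log_b(a) = log_3(6) = 1.6309

Case 3: c = 2 > log_3(6) = 1.6309
T(n) = O(n^2) = O(n^2)

For T(n) = 6T(n/3) + O(n^2): log_3(6) = 1.6309. This is Case 3 of the Master Theorem (c > log_b(a), work dominated by root), giving O(n^2).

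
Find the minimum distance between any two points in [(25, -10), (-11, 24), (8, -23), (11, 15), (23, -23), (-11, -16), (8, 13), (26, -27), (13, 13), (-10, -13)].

Computing all pairwise distances among 10 points:

d((25, -10), (-11, 24)) = 49.5177
d((25, -10), (8, -23)) = 21.4009
d((25, -10), (11, 15)) = 28.6531
d((25, -10), (23, -23)) = 13.1529
d((25, -10), (-11, -16)) = 36.4966
d((25, -10), (8, 13)) = 28.6007
d((25, -10), (26, -27)) = 17.0294
d((25, -10), (13, 13)) = 25.9422
d((25, -10), (-10, -13)) = 35.1283
d((-11, 24), (8, -23)) = 50.6952
d((-11, 24), (11, 15)) = 23.7697
d((-11, 24), (23, -23)) = 58.0086
d((-11, 24), (-11, -16)) = 40.0
d((-11, 24), (8, 13)) = 21.9545
d((-11, 24), (26, -27)) = 63.0079
d((-11, 24), (13, 13)) = 26.4008
d((-11, 24), (-10, -13)) = 37.0135
d((8, -23), (11, 15)) = 38.1182
d((8, -23), (23, -23)) = 15.0
d((8, -23), (-11, -16)) = 20.2485
d((8, -23), (8, 13)) = 36.0
d((8, -23), (26, -27)) = 18.4391
d((8, -23), (13, 13)) = 36.3456
d((8, -23), (-10, -13)) = 20.5913
d((11, 15), (23, -23)) = 39.8497
d((11, 15), (-11, -16)) = 38.0132
d((11, 15), (8, 13)) = 3.6056
d((11, 15), (26, -27)) = 44.5982
d((11, 15), (13, 13)) = 2.8284 <-- minimum
d((11, 15), (-10, -13)) = 35.0
d((23, -23), (-11, -16)) = 34.7131
d((23, -23), (8, 13)) = 39.0
d((23, -23), (26, -27)) = 5.0
d((23, -23), (13, 13)) = 37.3631
d((23, -23), (-10, -13)) = 34.4819
d((-11, -16), (8, 13)) = 34.6699
d((-11, -16), (26, -27)) = 38.6005
d((-11, -16), (13, 13)) = 37.6431
d((-11, -16), (-10, -13)) = 3.1623
d((8, 13), (26, -27)) = 43.8634
d((8, 13), (13, 13)) = 5.0
d((8, 13), (-10, -13)) = 31.6228
d((26, -27), (13, 13)) = 42.0595
d((26, -27), (-10, -13)) = 38.6264
d((13, 13), (-10, -13)) = 34.7131

Closest pair: (11, 15) and (13, 13) with distance 2.8284

The closest pair is (11, 15) and (13, 13) with Euclidean distance 2.8284. For 10 points, brute-force pairwise comparison is shown above. For large n, the divide-and-conquer algorithm (sort by x, recurse on halves, check the dividing strip) achieves O(n log n).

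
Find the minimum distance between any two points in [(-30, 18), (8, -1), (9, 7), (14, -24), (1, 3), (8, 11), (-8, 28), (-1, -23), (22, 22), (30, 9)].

Computing all pairwise distances among 10 points:

d((-30, 18), (8, -1)) = 42.4853
d((-30, 18), (9, 7)) = 40.5216
d((-30, 18), (14, -24)) = 60.8276
d((-30, 18), (1, 3)) = 34.4384
d((-30, 18), (8, 11)) = 38.6394
d((-30, 18), (-8, 28)) = 24.1661
d((-30, 18), (-1, -23)) = 50.2195
d((-30, 18), (22, 22)) = 52.1536
d((-30, 18), (30, 9)) = 60.6712
d((8, -1), (9, 7)) = 8.0623
d((8, -1), (14, -24)) = 23.7697
d((8, -1), (1, 3)) = 8.0623
d((8, -1), (8, 11)) = 12.0
d((8, -1), (-8, 28)) = 33.121
d((8, -1), (-1, -23)) = 23.7697
d((8, -1), (22, 22)) = 26.9258
d((8, -1), (30, 9)) = 24.1661
d((9, 7), (14, -24)) = 31.4006
d((9, 7), (1, 3)) = 8.9443
d((9, 7), (8, 11)) = 4.1231 <-- minimum
d((9, 7), (-8, 28)) = 27.0185
d((9, 7), (-1, -23)) = 31.6228
d((9, 7), (22, 22)) = 19.8494
d((9, 7), (30, 9)) = 21.095
d((14, -24), (1, 3)) = 29.9666
d((14, -24), (8, 11)) = 35.5106
d((14, -24), (-8, 28)) = 56.4624
d((14, -24), (-1, -23)) = 15.0333
d((14, -24), (22, 22)) = 46.6905
d((14, -24), (30, 9)) = 36.6742
d((1, 3), (8, 11)) = 10.6301
d((1, 3), (-8, 28)) = 26.5707
d((1, 3), (-1, -23)) = 26.0768
d((1, 3), (22, 22)) = 28.3196
d((1, 3), (30, 9)) = 29.6142
d((8, 11), (-8, 28)) = 23.3452
d((8, 11), (-1, -23)) = 35.171
d((8, 11), (22, 22)) = 17.8045
d((8, 11), (30, 9)) = 22.0907
d((-8, 28), (-1, -23)) = 51.4782
d((-8, 28), (22, 22)) = 30.5941
d((-8, 28), (30, 9)) = 42.4853
d((-1, -23), (22, 22)) = 50.5371
d((-1, -23), (30, 9)) = 44.5533
d((22, 22), (30, 9)) = 15.2643

Closest pair: (9, 7) and (8, 11) with distance 4.1231

The closest pair is (9, 7) and (8, 11) with Euclidean distance 4.1231. For 10 points, brute-force pairwise comparison is shown above. For large n, the divide-and-conquer algorithm (sort by x, recurse on halves, check the dividing strip) achieves O(n log n).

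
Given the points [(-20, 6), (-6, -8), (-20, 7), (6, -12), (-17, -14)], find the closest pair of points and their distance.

Computing all pairwise distances among 5 points:

d((-20, 6), (-6, -8)) = 19.799
d((-20, 6), (-20, 7)) = 1.0 <-- minimum
d((-20, 6), (6, -12)) = 31.6228
d((-20, 6), (-17, -14)) = 20.2237
d((-6, -8), (-20, 7)) = 20.5183
d((-6, -8), (6, -12)) = 12.6491
d((-6, -8), (-17, -14)) = 12.53
d((-20, 7), (6, -12)) = 32.2025
d((-20, 7), (-17, -14)) = 21.2132
d((6, -12), (-17, -14)) = 23.0868

Closest pair: (-20, 6) and (-20, 7) with distance 1.0

The closest pair is (-20, 6) and (-20, 7) with Euclidean distance 1.0. For 5 points, brute-force pairwise comparison is shown above. For large n, the divide-and-conquer algorithm (sort by x, recurse on halves, check the dividing strip) achieves O(n log n).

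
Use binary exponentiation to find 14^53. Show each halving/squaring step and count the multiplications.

Computing 14^53 by squaring (build up from 14^1; each line after the first costs one multiplication):

14^1 = 14
14^2 = (14^1)^2 = 14^2 = 196
14^3 = 14 * 14^2 = 14 * 196 = 2744
14^6 = (14^3)^2 = 2744^2 = 7529536
14^12 = (14^6)^2 = 7529536^2 = 56693912375296
14^13 = 14 * 14^12 = 14 * 56693912375296 = 793714773254144
14^26 = (14^13)^2 = 793714773254144^2 = 629983141281877223603213172736
14^52 = (14^26)^2 = 629983141281877223603213172736^2 = 396878758299381678483277913691857524931552116018231373725696
14^53 = 14 * 14^52 = 14 * 396878758299381678483277913691857524931552116018231373725696 = 5556302616191343498765890791686005349041729624255239232159744

Result: 5556302616191343498765890791686005349041729624255239232159744
Multiplications needed: 8 (8 lines after 14^1)

14^53 = 5556302616191343498765890791686005349041729624255239232159744. Using exponentiation by squaring, this requires 8 multiplications. The key idea: if the exponent is even, square the half-power; if odd, multiply by the base once.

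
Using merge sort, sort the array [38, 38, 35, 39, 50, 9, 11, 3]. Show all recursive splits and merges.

Merge sort trace:

Split: [38, 38, 35, 39, 50, 9, 11, 3] -> [38, 38, 35, 39] and [50, 9, 11, 3]
  Split: [38, 38, 35, 39] -> [38, 38] and [35, 39]
    Split: [38, 38] -> [38] and [38]
    Merge: [38] + [38] -> [38, 38]
    Split: [35, 39] -> [35] and [39]
    Merge: [35] + [39] -> [35, 39]
  Merge: [38, 38] + [35, 39] -> [35, 38, 38, 39]
  Split: [50, 9, 11, 3] -> [50, 9] and [11, 3]
    Split: [50, 9] -> [50] and [9]
    Merge: [50] + [9] -> [9, 50]
    Split: [11, 3] -> [11] and [3]
    Merge: [11] + [3] -> [3, 11]
  Merge: [9, 50] + [3, 11] -> [3, 9, 11, 50]
Merge: [35, 38, 38, 39] + [3, 9, 11, 50] -> [3, 9, 11, 35, 38, 38, 39, 50]

Final sorted array: [3, 9, 11, 35, 38, 38, 39, 50]

The merge sort proceeds by recursively splitting the array and merging sorted halves.
After all merges, the sorted array is [3, 9, 11, 35, 38, 38, 39, 50].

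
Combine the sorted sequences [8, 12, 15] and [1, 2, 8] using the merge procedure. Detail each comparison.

Merging process:

Compare 8 vs 1: take 1 from right. Merged: [1]
Compare 8 vs 2: take 2 from right. Merged: [1, 2]
Compare 8 vs 8: take 8 from left. Merged: [1, 2, 8]
Compare 12 vs 8: take 8 from right. Merged: [1, 2, 8, 8]
Append remaining from left: [12, 15]. Merged: [1, 2, 8, 8, 12, 15]

Final merged array: [1, 2, 8, 8, 12, 15]
Total comparisons: 4

The merged array is [1, 2, 8, 8, 12, 15], requiring 4 comparisons. The merge step runs in O(n) time where n is the total number of elements.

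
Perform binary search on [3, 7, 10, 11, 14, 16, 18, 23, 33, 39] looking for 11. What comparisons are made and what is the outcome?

Binary search for 11 in [3, 7, 10, 11, 14, 16, 18, 23, 33, 39]:

lo=0, hi=9, mid=4, arr[mid]=14 -> 14 > 11, search left half
lo=0, hi=3, mid=1, arr[mid]=7 -> 7 < 11, search right half
lo=2, hi=3, mid=2, arr[mid]=10 -> 10 < 11, search right half
lo=3, hi=3, mid=3, arr[mid]=11 -> Found target at index 3!

Binary search finds 11 at index 3 after 4 comparisons. The search repeatedly halves the search space by comparing with the middle element.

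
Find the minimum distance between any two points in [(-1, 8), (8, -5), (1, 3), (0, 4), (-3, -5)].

Computing all pairwise distances among 5 points:

d((-1, 8), (8, -5)) = 15.8114
d((-1, 8), (1, 3)) = 5.3852
d((-1, 8), (0, 4)) = 4.1231
d((-1, 8), (-3, -5)) = 13.1529
d((8, -5), (1, 3)) = 10.6301
d((8, -5), (0, 4)) = 12.0416
d((8, -5), (-3, -5)) = 11.0
d((1, 3), (0, 4)) = 1.4142 <-- minimum
d((1, 3), (-3, -5)) = 8.9443
d((0, 4), (-3, -5)) = 9.4868

Closest pair: (1, 3) and (0, 4) with distance 1.4142

The closest pair is (1, 3) and (0, 4) with Euclidean distance 1.4142. For 5 points, brute-force pairwise comparison is shown above. For large n, the divide-and-conquer algorithm (sort by x, recurse on halves, check the dividing strip) achieves O(n log n).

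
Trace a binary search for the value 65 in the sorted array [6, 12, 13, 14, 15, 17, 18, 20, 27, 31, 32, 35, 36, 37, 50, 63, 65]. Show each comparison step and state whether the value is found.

Binary search for 65 in [6, 12, 13, 14, 15, 17, 18, 20, 27, 31, 32, 35, 36, 37, 50, 63, 65]:

lo=0, hi=16, mid=8, arr[mid]=27 -> 27 < 65, search right half
lo=9, hi=16, mid=12, arr[mid]=36 -> 36 < 65, search right half
lo=13, hi=16, mid=14, arr[mid]=50 -> 50 < 65, search right half
lo=15, hi=16, mid=15, arr[mid]=63 -> 63 < 65, search right half
lo=16, hi=16, mid=16, arr[mid]=65 -> Found target at index 16!

Binary search finds 65 at index 16 after 5 comparisons. The search repeatedly halves the search space by comparing with the middle element.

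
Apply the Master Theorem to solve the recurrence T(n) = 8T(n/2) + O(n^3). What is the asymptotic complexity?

Master Theorem for T(n) = 8T(n/2) + O(n^3):

a = 8, b = 2, c = 3
log_b(a) = log_2(8) = 3.0000

Case 2: c = 3 = log_2(8) = 3.0000
T(n) = O(n^3 log n) = O(n^3 log n)

For T(n) = 8T(n/2) + O(n^3): log_2(8) = 3.0000. This is Case 2 of the Master Theorem (c = log_b(a), equal work at all levels), giving O(n^3 log n).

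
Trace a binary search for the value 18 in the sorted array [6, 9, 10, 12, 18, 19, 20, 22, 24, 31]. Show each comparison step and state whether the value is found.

Binary search for 18 in [6, 9, 10, 12, 18, 19, 20, 22, 24, 31]:

lo=0, hi=9, mid=4, arr[mid]=18 -> Found target at index 4!

Binary search finds 18 at index 4 after 1 comparisons. The search repeatedly halves the search space by comparing with the middle element.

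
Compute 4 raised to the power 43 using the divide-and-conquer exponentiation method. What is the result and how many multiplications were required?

Computing 4^43 by squaring (build up from 4^1; each line after the first costs one multiplication):

4^1 = 4
4^2 = (4^1)^2 = 4^2 = 16
4^4 = (4^2)^2 = 16^2 = 256
4^5 = 4 * 4^4 = 4 * 256 = 1024
4^10 = (4^5)^2 = 1024^2 = 1048576
4^20 = (4^10)^2 = 1048576^2 = 1099511627776
4^21 = 4 * 4^20 = 4 * 1099511627776 = 4398046511104
4^42 = (4^21)^2 = 4398046511104^2 = 19342813113834066795298816
4^43 = 4 * 4^42 = 4 * 19342813113834066795298816 = 77371252455336267181195264

Result: 77371252455336267181195264
Multiplications needed: 8 (8 lines after 4^1)

4^43 = 77371252455336267181195264. Using exponentiation by squaring, this requires 8 multiplications. The key idea: if the exponent is even, square the half-power; if odd, multiply by the base once.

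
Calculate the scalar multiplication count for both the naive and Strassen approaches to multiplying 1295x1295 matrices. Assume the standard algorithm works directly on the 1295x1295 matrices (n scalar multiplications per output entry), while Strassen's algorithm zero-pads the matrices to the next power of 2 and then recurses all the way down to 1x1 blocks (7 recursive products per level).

Matrix multiplication for 1295x1295 matrices:

Strassen's algorithm requires power-of-2 dimensions. Pad 1295x1295 to 2048x2048 (next power of 2).

Standard algorithm: 1295^3 = 2171747375 multiplications
Strassen's algorithm: 7^(log2(2048)) = 7^11 = 1977326743 multiplications
Savings: 2171747375 - 1977326743 = 194420632 multiplications

Standard: 2171747375 multiplications (1295^3). Strassen: 1977326743 multiplications (7^11, after padding to 2048x2048). Strassen reduces 8 recursive multiplications to 7 at each level.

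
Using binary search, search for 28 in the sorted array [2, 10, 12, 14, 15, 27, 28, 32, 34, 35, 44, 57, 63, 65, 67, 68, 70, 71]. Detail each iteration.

Binary search for 28 in [2, 10, 12, 14, 15, 27, 28, 32, 34, 35, 44, 57, 63, 65, 67, 68, 70, 71]:

lo=0, hi=17, mid=8, arr[mid]=34 -> 34 > 28, search left half
lo=0, hi=7, mid=3, arr[mid]=14 -> 14 < 28, search right half
lo=4, hi=7, mid=5, arr[mid]=27 -> 27 < 28, search right half
lo=6, hi=7, mid=6, arr[mid]=28 -> Found target at index 6!

Binary search finds 28 at index 6 after 4 comparisons. The search repeatedly halves the search space by comparing with the middle element.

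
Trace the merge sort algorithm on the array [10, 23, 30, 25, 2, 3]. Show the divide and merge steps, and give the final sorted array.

Merge sort trace:

Split: [10, 23, 30, 25, 2, 3] -> [10, 23, 30] and [25, 2, 3]
  Split: [10, 23, 30] -> [10] and [23, 30]
    Split: [23, 30] -> [23] and [30]
    Merge: [23] + [30] -> [23, 30]
  Merge: [10] + [23, 30] -> [10, 23, 30]
  Split: [25, 2, 3] -> [25] and [2, 3]
    Split: [2, 3] -> [2] and [3]
    Merge: [2] + [3] -> [2, 3]
  Merge: [25] + [2, 3] -> [2, 3, 25]
Merge: [10, 23, 30] + [2, 3, 25] -> [2, 3, 10, 23, 25, 30]

Final sorted array: [2, 3, 10, 23, 25, 30]

The merge sort proceeds by recursively splitting the array and merging sorted halves.
After all merges, the sorted array is [2, 3, 10, 23, 25, 30].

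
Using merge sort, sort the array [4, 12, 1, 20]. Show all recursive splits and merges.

Merge sort trace:

Split: [4, 12, 1, 20] -> [4, 12] and [1, 20]
  Split: [4, 12] -> [4] and [12]
  Merge: [4] + [12] -> [4, 12]
  Split: [1, 20] -> [1] and [20]
  Merge: [1] + [20] -> [1, 20]
Merge: [4, 12] + [1, 20] -> [1, 4, 12, 20]

Final sorted array: [1, 4, 12, 20]

The merge sort proceeds by recursively splitting the array and merging sorted halves.
After all merges, the sorted array is [1, 4, 12, 20].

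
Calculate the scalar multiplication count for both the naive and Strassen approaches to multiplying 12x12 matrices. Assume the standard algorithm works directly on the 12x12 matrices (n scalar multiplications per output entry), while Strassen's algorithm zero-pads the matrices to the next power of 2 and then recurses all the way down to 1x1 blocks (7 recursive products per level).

Matrix multiplication for 12x12 matrices:

Strassen's algorithm requires power-of-2 dimensions. Pad 12x12 to 16x16 (next power of 2).

Standard algorithm: 12^3 = 1728 multiplications
Strassen's algorithm: 7^(log2(16)) = 7^4 = 2401 multiplications
Difference: 1728 - 2401 = -673 (Strassen uses MORE here due to padding overhead — for small or just-over-power-of-2 n, padding can outweigh the per-level savings)

Standard: 1728 multiplications (12^3). Strassen: 2401 multiplications (7^4, after padding to 16x16). Strassen reduces 8 recursive multiplications to 7 at each level.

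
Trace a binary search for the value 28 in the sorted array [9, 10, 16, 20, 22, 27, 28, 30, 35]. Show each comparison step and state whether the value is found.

Binary search for 28 in [9, 10, 16, 20, 22, 27, 28, 30, 35]:

lo=0, hi=8, mid=4, arr[mid]=22 -> 22 < 28, search right half
lo=5, hi=8, mid=6, arr[mid]=28 -> Found target at index 6!

Binary search finds 28 at index 6 after 2 comparisons. The search repeatedly halves the search space by comparing with the middle element.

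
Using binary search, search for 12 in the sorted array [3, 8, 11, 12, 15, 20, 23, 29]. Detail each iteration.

Binary search for 12 in [3, 8, 11, 12, 15, 20, 23, 29]:

lo=0, hi=7, mid=3, arr[mid]=12 -> Found target at index 3!

Binary search finds 12 at index 3 after 1 comparisons. The search repeatedly halves the search space by comparing with the middle element.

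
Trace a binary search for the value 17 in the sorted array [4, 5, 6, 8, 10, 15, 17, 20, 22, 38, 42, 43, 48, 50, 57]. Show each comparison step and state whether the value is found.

Binary search for 17 in [4, 5, 6, 8, 10, 15, 17, 20, 22, 38, 42, 43, 48, 50, 57]:

lo=0, hi=14, mid=7, arr[mid]=20 -> 20 > 17, search left half
lo=0, hi=6, mid=3, arr[mid]=8 -> 8 < 17, search right half
lo=4, hi=6, mid=5, arr[mid]=15 -> 15 < 17, search right half
lo=6, hi=6, mid=6, arr[mid]=17 -> Found target at index 6!

Binary search finds 17 at index 6 after 4 comparisons. The search repeatedly halves the search space by comparing with the middle element.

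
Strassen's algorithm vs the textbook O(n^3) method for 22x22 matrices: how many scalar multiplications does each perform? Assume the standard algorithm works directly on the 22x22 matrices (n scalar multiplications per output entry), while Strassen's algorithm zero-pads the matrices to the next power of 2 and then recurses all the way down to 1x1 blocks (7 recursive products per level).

Matrix multiplication for 22x22 matrices:

Strassen's algorithm requires power-of-2 dimensions. Pad 22x22 to 32x32 (next power of 2).

Standard algorithm: 22^3 = 10648 multiplications
Strassen's algorithm: 7^(log2(32)) = 7^5 = 16807 multiplications
Difference: 10648 - 16807 = -6159 (Strassen uses MORE here due to padding overhead — for small or just-over-power-of-2 n, padding can outweigh the per-level savings)

Standard: 10648 multiplications (22^3). Strassen: 16807 multiplications (7^5, after padding to 32x32). Strassen reduces 8 recursive multiplications to 7 at each level.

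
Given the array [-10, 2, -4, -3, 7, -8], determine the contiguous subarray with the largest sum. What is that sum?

Using Kadane's algorithm on [-10, 2, -4, -3, 7, -8]:

Scanning through the array:
Position 1 (value 2): max_ending_here = 2, max_so_far = 2
Position 2 (value -4): max_ending_here = -2, max_so_far = 2
Position 3 (value -3): max_ending_here = -3, max_so_far = 2
Position 4 (value 7): max_ending_here = 7, max_so_far = 7
Position 5 (value -8): max_ending_here = -1, max_so_far = 7

Maximum subarray: [7]
Maximum sum: 7

The maximum subarray is [7] with sum 7. This subarray runs from index 4 to index 4.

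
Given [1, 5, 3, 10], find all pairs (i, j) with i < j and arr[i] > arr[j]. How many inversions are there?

Finding inversions in [1, 5, 3, 10]:

(1, 2): arr[1]=5 > arr[2]=3

Total inversions: 1

The array has 1 inversion(s): (1,2). Each pair (i,j) satisfies i < j and arr[i] > arr[j].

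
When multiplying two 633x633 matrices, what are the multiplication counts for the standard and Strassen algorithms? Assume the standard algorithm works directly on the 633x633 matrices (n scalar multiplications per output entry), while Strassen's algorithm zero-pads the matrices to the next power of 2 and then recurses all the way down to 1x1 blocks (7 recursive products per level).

Matrix multiplication for 633x633 matrices:

Strassen's algorithm requires power-of-2 dimensions. Pad 633x633 to 1024x1024 (next power of 2).

Standard algorithm: 633^3 = 253636137 multiplications
Strassen's algorithm: 7^(log2(1024)) = 7^10 = 282475249 multiplications
Difference: 253636137 - 282475249 = -28839112 (Strassen uses MORE here due to padding overhead — for small or just-over-power-of-2 n, padding can outweigh the per-level savings)

Standard: 253636137 multiplications (633^3). Strassen: 282475249 multiplications (7^10, after padding to 1024x1024). Strassen reduces 8 recursive multiplications to 7 at each level.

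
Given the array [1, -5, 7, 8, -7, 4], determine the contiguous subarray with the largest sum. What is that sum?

Using Kadane's algorithm on [1, -5, 7, 8, -7, 4]:

Scanning through the array:
Position 1 (value -5): max_ending_here = -4, max_so_far = 1
Position 2 (value 7): max_ending_here = 7, max_so_far = 7
Position 3 (value 8): max_ending_here = 15, max_so_far = 15
Position 4 (value -7): max_ending_here = 8, max_so_far = 15
Position 5 (value 4): max_ending_here = 12, max_so_far = 15

Maximum subarray: [7, 8]
Maximum sum: 15

The maximum subarray is [7, 8] with sum 15. This subarray runs from index 2 to index 3.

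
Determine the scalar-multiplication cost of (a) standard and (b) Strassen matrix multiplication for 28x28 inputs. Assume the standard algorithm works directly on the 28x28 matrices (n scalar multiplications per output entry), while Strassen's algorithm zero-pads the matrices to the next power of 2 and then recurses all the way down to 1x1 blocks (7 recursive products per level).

Matrix multiplication for 28x28 matrices:

Strassen's algorithm requires power-of-2 dimensions. Pad 28x28 to 32x32 (next power of 2).

Standard algorithm: 28^3 = 21952 multiplications
Strassen's algorithm: 7^(log2(32)) = 7^5 = 16807 multiplications
Savings: 21952 - 16807 = 5145 multiplications

Standard: 21952 multiplications (28^3). Strassen: 16807 multiplications (7^5, after padding to 32x32). Strassen reduces 8 recursive multiplications to 7 at each level.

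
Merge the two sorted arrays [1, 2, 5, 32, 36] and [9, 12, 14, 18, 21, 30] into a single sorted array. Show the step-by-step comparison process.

Merging process:

Compare 1 vs 9: take 1 from left. Merged: [1]
Compare 2 vs 9: take 2 from left. Merged: [1, 2]
Compare 5 vs 9: take 5 from left. Merged: [1, 2, 5]
Compare 32 vs 9: take 9 from right. Merged: [1, 2, 5, 9]
Compare 32 vs 12: take 12 from right. Merged: [1, 2, 5, 9, 12]
Compare 32 vs 14: take 14 from right. Merged: [1, 2, 5, 9, 12, 14]
Compare 32 vs 18: take 18 from right. Merged: [1, 2, 5, 9, 12, 14, 18]
Compare 32 vs 21: take 21 from right. Merged: [1, 2, 5, 9, 12, 14, 18, 21]
Compare 32 vs 30: take 30 from right. Merged: [1, 2, 5, 9, 12, 14, 18, 21, 30]
Append remaining from left: [32, 36]. Merged: [1, 2, 5, 9, 12, 14, 18, 21, 30, 32, 36]

Final merged array: [1, 2, 5, 9, 12, 14, 18, 21, 30, 32, 36]
Total comparisons: 9

The merged array is [1, 2, 5, 9, 12, 14, 18, 21, 30, 32, 36], requiring 9 comparisons. The merge step runs in O(n) time where n is the total number of elements.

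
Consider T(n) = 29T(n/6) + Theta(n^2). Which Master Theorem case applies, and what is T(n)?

Master Theorem for T(n) = 29T(n/6) + O(n^2):

a = 29, b = 6, c = 2
log_b(a) = log_6(29) = 1.8793

Case 3: c = 2 > log_6(29) = 1.8793
T(n) = O(n^2) = O(n^2)

For T(n) = 29T(n/6) + O(n^2): log_6(29) = 1.8793. This is Case 3 of the Master Theorem (c > log_b(a), work dominated by root), giving O(n^2).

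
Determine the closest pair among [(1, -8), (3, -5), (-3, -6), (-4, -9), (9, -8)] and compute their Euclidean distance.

Computing all pairwise distances among 5 points:

d((1, -8), (3, -5)) = 3.6056
d((1, -8), (-3, -6)) = 4.4721
d((1, -8), (-4, -9)) = 5.099
d((1, -8), (9, -8)) = 8.0
d((3, -5), (-3, -6)) = 6.0828
d((3, -5), (-4, -9)) = 8.0623
d((3, -5), (9, -8)) = 6.7082
d((-3, -6), (-4, -9)) = 3.1623 <-- minimum
d((-3, -6), (9, -8)) = 12.1655
d((-4, -9), (9, -8)) = 13.0384

Closest pair: (-3, -6) and (-4, -9) with distance 3.1623

The closest pair is (-3, -6) and (-4, -9) with Euclidean distance 3.1623. For 5 points, brute-force pairwise comparison is shown above. For large n, the divide-and-conquer algorithm (sort by x, recurse on halves, check the dividing strip) achieves O(n log n).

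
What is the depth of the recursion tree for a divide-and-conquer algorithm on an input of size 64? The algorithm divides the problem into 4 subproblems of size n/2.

For divide and conquer with division factor 2:

Problem sizes at each level:
Level 0: 64
Level 1: 32
Level 2: 16
Level 3: 8
Level 4: 4
Level 5: 2
Level 6: 1

The root is level 0 and the size-1 base case is level 6 (the tree spans levels 0 through 6, i.e. 7 levels counting the root), so the depth is the number of divisions: log_2(64) = 6

The recursion tree depth is log_2(64) = 6. At each level, the problem size is divided by 2, so it takes 6 divisions to reduce to a base case of size 1. The algorithm makes 4 recursive calls at each level.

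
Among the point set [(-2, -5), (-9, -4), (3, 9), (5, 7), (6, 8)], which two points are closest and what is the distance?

Computing all pairwise distances among 5 points:

d((-2, -5), (-9, -4)) = 7.0711
d((-2, -5), (3, 9)) = 14.8661
d((-2, -5), (5, 7)) = 13.8924
d((-2, -5), (6, 8)) = 15.2643
d((-9, -4), (3, 9)) = 17.6918
d((-9, -4), (5, 7)) = 17.8045
d((-9, -4), (6, 8)) = 19.2094
d((3, 9), (5, 7)) = 2.8284
d((3, 9), (6, 8)) = 3.1623
d((5, 7), (6, 8)) = 1.4142 <-- minimum

Closest pair: (5, 7) and (6, 8) with distance 1.4142

The closest pair is (5, 7) and (6, 8) with Euclidean distance 1.4142. For 5 points, brute-force pairwise comparison is shown above. For large n, the divide-and-conquer algorithm (sort by x, recurse on halves, check the dividing strip) achieves O(n log n).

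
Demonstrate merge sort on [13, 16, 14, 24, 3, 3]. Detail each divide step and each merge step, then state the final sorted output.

Merge sort trace:

Split: [13, 16, 14, 24, 3, 3] -> [13, 16, 14] and [24, 3, 3]
  Split: [13, 16, 14] -> [13] and [16, 14]
    Split: [16, 14] -> [16] and [14]
    Merge: [16] + [14] -> [14, 16]
  Merge: [13] + [14, 16] -> [13, 14, 16]
  Split: [24, 3, 3] -> [24] and [3, 3]
    Split: [3, 3] -> [3] and [3]
    Merge: [3] + [3] -> [3, 3]
  Merge: [24] + [3, 3] -> [3, 3, 24]
Merge: [13, 14, 16] + [3, 3, 24] -> [3, 3, 13, 14, 16, 24]

Final sorted array: [3, 3, 13, 14, 16, 24]

The merge sort proceeds by recursively splitting the array and merging sorted halves.
After all merges, the sorted array is [3, 3, 13, 14, 16, 24].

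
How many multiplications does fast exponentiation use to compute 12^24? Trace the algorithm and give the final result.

Computing 12^24 by squaring (build up from 12^1; each line after the first costs one multiplication):

12^1 = 12
12^2 = (12^1)^2 = 12^2 = 144
12^3 = 12 * 12^2 = 12 * 144 = 1728
12^6 = (12^3)^2 = 1728^2 = 2985984
12^12 = (12^6)^2 = 2985984^2 = 8916100448256
12^24 = (12^12)^2 = 8916100448256^2 = 79496847203390844133441536

Result: 79496847203390844133441536
Multiplications needed: 5 (5 lines after 12^1)

12^24 = 79496847203390844133441536. Using exponentiation by squaring, this requires 5 multiplications. The key idea: if the exponent is even, square the half-power; if odd, multiply by the base once.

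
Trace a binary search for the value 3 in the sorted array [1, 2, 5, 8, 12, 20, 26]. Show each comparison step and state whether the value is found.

Binary search for 3 in [1, 2, 5, 8, 12, 20, 26]:

lo=0, hi=6, mid=3, arr[mid]=8 -> 8 > 3, search left half
lo=0, hi=2, mid=1, arr[mid]=2 -> 2 < 3, search right half
lo=2, hi=2, mid=2, arr[mid]=5 -> 5 > 3, search left half
lo=2 > hi=1, target 3 not found

Binary search determines that 3 is not in the array after 3 comparisons. The search space was exhausted without finding the target.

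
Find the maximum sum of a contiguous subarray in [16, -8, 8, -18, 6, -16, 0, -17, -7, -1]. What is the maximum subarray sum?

Using Kadane's algorithm on [16, -8, 8, -18, 6, -16, 0, -17, -7, -1]:

Scanning through the array:
Position 1 (value -8): max_ending_here = 8, max_so_far = 16
Position 2 (value 8): max_ending_here = 16, max_so_far = 16
Position 3 (value -18): max_ending_here = -2, max_so_far = 16
Position 4 (value 6): max_ending_here = 6, max_so_far = 16
Position 5 (value -16): max_ending_here = -10, max_so_far = 16
Position 6 (value 0): max_ending_here = 0, max_so_far = 16
Position 7 (value -17): max_ending_here = -17, max_so_far = 16
Position 8 (value -7): max_ending_here = -7, max_so_far = 16
Position 9 (value -1): max_ending_here = -1, max_so_far = 16

Maximum subarray: [16]
Maximum sum: 16

The maximum subarray is [16] with sum 16. This subarray runs from index 0 to index 0.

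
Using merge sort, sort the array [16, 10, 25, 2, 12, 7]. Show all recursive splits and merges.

Merge sort trace:

Split: [16, 10, 25, 2, 12, 7] -> [16, 10, 25] and [2, 12, 7]
  Split: [16, 10, 25] -> [16] and [10, 25]
    Split: [10, 25] -> [10] and [25]
    Merge: [10] + [25] -> [10, 25]
  Merge: [16] + [10, 25] -> [10, 16, 25]
  Split: [2, 12, 7] -> [2] and [12, 7]
    Split: [12, 7] -> [12] and [7]
    Merge: [12] + [7] -> [7, 12]
  Merge: [2] + [7, 12] -> [2, 7, 12]
Merge: [10, 16, 25] + [2, 7, 12] -> [2, 7, 10, 12, 16, 25]

Final sorted array: [2, 7, 10, 12, 16, 25]

The merge sort proceeds by recursively splitting the array and merging sorted halves.
After all merges, the sorted array is [2, 7, 10, 12, 16, 25].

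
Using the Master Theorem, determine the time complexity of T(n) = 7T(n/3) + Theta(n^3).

Master Theorem for T(n) = 7T(n/3) + O(n^3):

a = 7, b = 3, c = 3
log_b(a) = log_3(7) = 1.7712

Case 3: c = 3 > log_3(7) = 1.7712
T(n) = O(n^3) = O(n^3)

For T(n) = 7T(n/3) + O(n^3): log_3(7) = 1.7712. This is Case 3 of the Master Theorem (c > log_b(a), work dominated by root), giving O(n^3).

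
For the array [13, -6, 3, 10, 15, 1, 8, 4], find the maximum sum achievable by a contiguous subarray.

Using Kadane's algorithm on [13, -6, 3, 10, 15, 1, 8, 4]:

Scanning through the array:
Position 1 (value -6): max_ending_here = 7, max_so_far = 13
Position 2 (value 3): max_ending_here = 10, max_so_far = 13
Position 3 (value 10): max_ending_here = 20, max_so_far = 20
Position 4 (value 15): max_ending_here = 35, max_so_far = 35
Position 5 (value 1): max_ending_here = 36, max_so_far = 36
Position 6 (value 8): max_ending_here = 44, max_so_far = 44
Position 7 (value 4): max_ending_here = 48, max_so_far = 48

Maximum subarray: [13, -6, 3, 10, 15, 1, 8, 4]
Maximum sum: 48

The maximum subarray is [13, -6, 3, 10, 15, 1, 8, 4] with sum 48. This subarray runs from index 0 to index 7.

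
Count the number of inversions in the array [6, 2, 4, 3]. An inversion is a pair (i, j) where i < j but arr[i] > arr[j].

Finding inversions in [6, 2, 4, 3]:

(0, 1): arr[0]=6 > arr[1]=2
(0, 2): arr[0]=6 > arr[2]=4
(0, 3): arr[0]=6 > arr[3]=3
(2, 3): arr[2]=4 > arr[3]=3

Total inversions: 4

The array has 4 inversion(s): (0,1), (0,2), (0,3), (2,3). Each pair (i,j) satisfies i < j and arr[i] > arr[j].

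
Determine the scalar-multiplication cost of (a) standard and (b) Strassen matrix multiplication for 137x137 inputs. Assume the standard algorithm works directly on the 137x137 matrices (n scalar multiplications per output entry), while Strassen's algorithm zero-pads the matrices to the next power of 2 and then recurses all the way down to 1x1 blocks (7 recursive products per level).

Matrix multiplication for 137x137 matrices:

Strassen's algorithm requires power-of-2 dimensions. Pad 137x137 to 256x256 (next power of 2).

Standard algorithm: 137^3 = 2571353 multiplications
Strassen's algorithm: 7^(log2(256)) = 7^8 = 5764801 multiplications
Difference: 2571353 - 5764801 = -3193448 (Strassen uses MORE here due to padding overhead — for small or just-over-power-of-2 n, padding can outweigh the per-level savings)

Standard: 2571353 multiplications (137^3). Strassen: 5764801 multiplications (7^8, after padding to 256x256). Strassen reduces 8 recursive multiplications to 7 at each level.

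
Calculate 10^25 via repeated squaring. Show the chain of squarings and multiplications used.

Computing 10^25 by squaring (build up from 10^1; each line after the first costs one multiplication):

10^1 = 10
10^2 = (10^1)^2 = 10^2 = 100
10^3 = 10 * 10^2 = 10 * 100 = 1000
10^6 = (10^3)^2 = 1000^2 = 1000000
10^12 = (10^6)^2 = 1000000^2 = 1000000000000
10^24 = (10^12)^2 = 1000000000000^2 = 1000000000000000000000000
10^25 = 10 * 10^24 = 10 * 1000000000000000000000000 = 10000000000000000000000000

Result: 10000000000000000000000000
Multiplications needed: 6 (6 lines after 10^1)

10^25 = 10000000000000000000000000. Using exponentiation by squaring, this requires 6 multiplications. The key idea: if the exponent is even, square the half-power; if odd, multiply by the base once.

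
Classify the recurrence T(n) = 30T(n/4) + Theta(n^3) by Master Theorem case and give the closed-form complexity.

Master Theorem for T(n) = 30T(n/4) + O(n^3):

a = 30, b = 4, c = 3
log_b(a) = log_4(30) = 2.4534

Case 3: c = 3 > log_4(30) = 2.4534
T(n) = O(n^3) = O(n^3)

For T(n) = 30T(n/4) + O(n^3): log_4(30) = 2.4534. This is Case 3 of the Master Theorem (c > log_b(a), work dominated by root), giving O(n^3).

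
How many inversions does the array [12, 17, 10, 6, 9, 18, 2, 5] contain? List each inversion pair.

Finding inversions in [12, 17, 10, 6, 9, 18, 2, 5]:

(0, 2): arr[0]=12 > arr[2]=10
(0, 3): arr[0]=12 > arr[3]=6
(0, 4): arr[0]=12 > arr[4]=9
(0, 6): arr[0]=12 > arr[6]=2
(0, 7): arr[0]=12 > arr[7]=5
(1, 2): arr[1]=17 > arr[2]=10
(1, 3): arr[1]=17 > arr[3]=6
(1, 4): arr[1]=17 > arr[4]=9
(1, 6): arr[1]=17 > arr[6]=2
(1, 7): arr[1]=17 > arr[7]=5
(2, 3): arr[2]=10 > arr[3]=6
(2, 4): arr[2]=10 > arr[4]=9
(2, 6): arr[2]=10 > arr[6]=2
(2, 7): arr[2]=10 > arr[7]=5
(3, 6): arr[3]=6 > arr[6]=2
(3, 7): arr[3]=6 > arr[7]=5
(4, 6): arr[4]=9 > arr[6]=2
(4, 7): arr[4]=9 > arr[7]=5
(5, 6): arr[5]=18 > arr[6]=2
(5, 7): arr[5]=18 > arr[7]=5

Total inversions: 20

The array has 20 inversion(s): (0,2), (0,3), (0,4), (0,6), (0,7), (1,2), (1,3), (1,4), (1,6), (1,7), (2,3), (2,4), (2,6), (2,7), (3,6), (3,7), (4,6), (4,7), (5,6), (5,7). Each pair (i,j) satisfies i < j and arr[i] > arr[j].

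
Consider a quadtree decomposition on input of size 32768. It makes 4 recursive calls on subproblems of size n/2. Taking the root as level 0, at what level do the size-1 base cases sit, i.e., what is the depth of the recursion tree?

For divide and conquer with division factor 2:

Problem sizes at each level:
Level 0: 32768
Level 1: 16384
Level 2: 8192
Level 3: 4096
Level 4: 2048
Level 5: 1024
Level 6: 512
Level 7: 256
Level 8: 128
Level 9: 64
Level 10: 32
Level 11: 16
Level 12: 8
Level 13: 4
Level 14: 2
Level 15: 1

The root is level 0 and the size-1 base case is level 15 (the tree spans levels 0 through 15, i.e. 16 levels counting the root), so the depth is the number of divisions: log_2(32768) = 15

The recursion tree depth is log_2(32768) = 15. At each level, the problem size is divided by 2, so it takes 15 divisions to reduce to a base case of size 1. The algorithm makes 4 recursive calls at each level.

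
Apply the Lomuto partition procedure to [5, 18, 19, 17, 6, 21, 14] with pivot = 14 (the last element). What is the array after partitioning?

Lomuto partition with pivot = 14:

Initial array: [5, 18, 19, 17, 6, 21, 14]

arr[0]=5 <= 14: swap with position 0, array becomes [5, 18, 19, 17, 6, 21, 14]
arr[1]=18 > 14: no swap
arr[2]=19 > 14: no swap
arr[3]=17 > 14: no swap
arr[4]=6 <= 14: swap with position 1, array becomes [5, 6, 19, 17, 18, 21, 14]
arr[5]=21 > 14: no swap

Place pivot at position 2: [5, 6, 14, 17, 18, 21, 19]
Pivot position: 2

After partitioning with pivot 14, the array becomes [5, 6, 14, 17, 18, 21, 19]. The pivot is placed at index 2. All elements to the left of the pivot are <= 14, and all elements to the right are > 14.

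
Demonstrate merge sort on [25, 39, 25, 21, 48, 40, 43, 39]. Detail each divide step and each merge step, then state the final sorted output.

Merge sort trace:

Split: [25, 39, 25, 21, 48, 40, 43, 39] -> [25, 39, 25, 21] and [48, 40, 43, 39]
  Split: [25, 39, 25, 21] -> [25, 39] and [25, 21]
    Split: [25, 39] -> [25] and [39]
    Merge: [25] + [39] -> [25, 39]
    Split: [25, 21] -> [25] and [21]
    Merge: [25] + [21] -> [21, 25]
  Merge: [25, 39] + [21, 25] -> [21, 25, 25, 39]
  Split: [48, 40, 43, 39] -> [48, 40] and [43, 39]
    Split: [48, 40] -> [48] and [40]
    Merge: [48] + [40] -> [40, 48]
    Split: [43, 39] -> [43] and [39]
    Merge: [43] + [39] -> [39, 43]
  Merge: [40, 48] + [39, 43] -> [39, 40, 43, 48]
Merge: [21, 25, 25, 39] + [39, 40, 43, 48] -> [21, 25, 25, 39, 39, 40, 43, 48]

Final sorted array: [21, 25, 25, 39, 39, 40, 43, 48]

The merge sort proceeds by recursively splitting the array and merging sorted halves.
After all merges, the sorted array is [21, 25, 25, 39, 39, 40, 43, 48].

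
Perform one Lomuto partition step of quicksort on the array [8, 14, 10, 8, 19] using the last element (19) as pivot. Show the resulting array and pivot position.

Lomuto partition with pivot = 19:

Initial array: [8, 14, 10, 8, 19]

arr[0]=8 <= 19: swap with position 0, array becomes [8, 14, 10, 8, 19]
arr[1]=14 <= 19: swap with position 1, array becomes [8, 14, 10, 8, 19]
arr[2]=10 <= 19: swap with position 2, array becomes [8, 14, 10, 8, 19]
arr[3]=8 <= 19: swap with position 3, array becomes [8, 14, 10, 8, 19]

Place pivot at position 4: [8, 14, 10, 8, 19]
Pivot position: 4

After partitioning with pivot 19, the array becomes [8, 14, 10, 8, 19]. The pivot is placed at index 4. All elements to the left of the pivot are <= 19, and all elements to the right are > 19.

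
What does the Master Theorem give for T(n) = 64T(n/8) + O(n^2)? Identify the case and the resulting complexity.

Master Theorem for T(n) = 64T(n/8) + O(n^2):

a = 64, b = 8, c = 2
log_b(a) = log_8(64) = 2.0000

Case 2: c = 2 = log_8(64) = 2.0000
T(n) = O(n^2 log n) = O(n^2 log n)

For T(n) = 64T(n/8) + O(n^2): log_8(64) = 2.0000. This is Case 2 of the Master Theorem (c = log_b(a), equal work at all levels), giving O(n^2 log n).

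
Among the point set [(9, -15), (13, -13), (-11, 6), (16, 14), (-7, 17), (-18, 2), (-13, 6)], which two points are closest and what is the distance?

Computing all pairwise distances among 7 points:

d((9, -15), (13, -13)) = 4.4721
d((9, -15), (-11, 6)) = 29.0
d((9, -15), (16, 14)) = 29.8329
d((9, -15), (-7, 17)) = 35.7771
d((9, -15), (-18, 2)) = 31.9061
d((9, -15), (-13, 6)) = 30.4138
d((13, -13), (-11, 6)) = 30.6105
d((13, -13), (16, 14)) = 27.1662
d((13, -13), (-7, 17)) = 36.0555
d((13, -13), (-18, 2)) = 34.4384
d((13, -13), (-13, 6)) = 32.2025
d((-11, 6), (16, 14)) = 28.1603
d((-11, 6), (-7, 17)) = 11.7047
d((-11, 6), (-18, 2)) = 8.0623
d((-11, 6), (-13, 6)) = 2.0 <-- minimum
d((16, 14), (-7, 17)) = 23.1948
d((16, 14), (-18, 2)) = 36.0555
d((16, 14), (-13, 6)) = 30.0832
d((-7, 17), (-18, 2)) = 18.6011
d((-7, 17), (-13, 6)) = 12.53
d((-18, 2), (-13, 6)) = 6.4031

Closest pair: (-11, 6) and (-13, 6) with distance 2.0

The closest pair is (-11, 6) and (-13, 6) with Euclidean distance 2.0. For 7 points, brute-force pairwise comparison is shown above. For large n, the divide-and-conquer algorithm (sort by x, recurse on halves, check the dividing strip) achieves O(n log n).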